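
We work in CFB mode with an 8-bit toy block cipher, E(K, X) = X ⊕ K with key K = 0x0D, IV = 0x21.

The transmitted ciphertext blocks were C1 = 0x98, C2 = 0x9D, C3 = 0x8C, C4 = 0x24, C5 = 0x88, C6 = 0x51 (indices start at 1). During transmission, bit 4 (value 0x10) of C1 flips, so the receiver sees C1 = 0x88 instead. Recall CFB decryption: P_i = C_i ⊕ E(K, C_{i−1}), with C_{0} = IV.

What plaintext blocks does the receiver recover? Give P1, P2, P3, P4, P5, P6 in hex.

Only C1 changed, to 0x88. In CFB, a change in C_i flips the same bit in P_i and garbles P_{i+1}. Decrypting the received ciphertext:
P1: E(K, 0x21) = 0x2C; 0x88 ⊕ 0x2C = 0xA4.
P2: E(K, 0x88) = 0x85; 0x9D ⊕ 0x85 = 0x18.
P3: E(K, 0x9D) = 0x90; 0x8C ⊕ 0x90 = 0x1C.
P4: E(K, 0x8C) = 0x81; 0x24 ⊕ 0x81 = 0xA5.
P5: E(K, 0x24) = 0x29; 0x88 ⊕ 0x29 = 0xA1.
P6: E(K, 0x88) = 0x85; 0x51 ⊕ 0x85 = 0xD4.
Blocks that differ from the original plaintext: P1, P2.

P1 = 0xA4, P2 = 0x18, P3 = 0x1C, P4 = 0xA5, P5 = 0xA1, P6 = 0xD4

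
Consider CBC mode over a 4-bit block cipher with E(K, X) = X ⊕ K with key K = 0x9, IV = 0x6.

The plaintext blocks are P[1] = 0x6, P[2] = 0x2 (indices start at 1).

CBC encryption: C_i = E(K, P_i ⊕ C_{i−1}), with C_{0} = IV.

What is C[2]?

C[1]: P[1] ⊕ 0x6 = 0x0; E(K, 0x0) = 0x9.
C[2]: P[2] ⊕ 0x9 = 0xB; E(K, 0xB) = 0x2.

C[2] = 0x2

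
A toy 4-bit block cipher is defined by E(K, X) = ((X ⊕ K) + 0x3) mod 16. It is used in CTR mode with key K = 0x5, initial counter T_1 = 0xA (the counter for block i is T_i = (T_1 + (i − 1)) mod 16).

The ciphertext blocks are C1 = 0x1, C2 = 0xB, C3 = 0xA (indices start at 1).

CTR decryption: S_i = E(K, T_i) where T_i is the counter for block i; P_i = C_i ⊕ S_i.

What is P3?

P3 = 0x6

P3: T = 0xC, S = E(K, T) = 0xC; 0xA ⊕ 0xC = 0x6.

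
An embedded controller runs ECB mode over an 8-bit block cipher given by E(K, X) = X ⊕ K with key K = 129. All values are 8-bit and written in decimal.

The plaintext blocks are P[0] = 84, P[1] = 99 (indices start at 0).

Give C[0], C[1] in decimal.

ECB encryption: C_i = E(K, P_i).
C[0]: E(K, 84) = 213.
C[1]: E(K, 99) = 226.

C[0] = 213, C[1] = 226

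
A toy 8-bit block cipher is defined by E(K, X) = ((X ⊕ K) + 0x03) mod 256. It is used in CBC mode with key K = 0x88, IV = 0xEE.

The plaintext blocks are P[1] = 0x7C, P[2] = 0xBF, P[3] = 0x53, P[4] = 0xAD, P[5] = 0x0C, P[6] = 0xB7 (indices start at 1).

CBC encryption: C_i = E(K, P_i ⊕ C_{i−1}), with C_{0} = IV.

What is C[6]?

C[1]: P[1] ⊕ 0xEE = 0x92; E(K, 0x92) = 0x1D.
C[2]: P[2] ⊕ 0x1D = 0xA2; E(K, 0xA2) = 0x2D.
C[3]: P[3] ⊕ 0x2D = 0x7E; E(K, 0x7E) = 0xF9.
C[4]: P[4] ⊕ 0xF9 = 0x54; E(K, 0x54) = 0xDF.
C[5]: P[5] ⊕ 0xDF = 0xD3; E(K, 0xD3) = 0x5E.
C[6]: P[6] ⊕ 0x5E = 0xE9; E(K, 0xE9) = 0x64.

C[6] = 0x64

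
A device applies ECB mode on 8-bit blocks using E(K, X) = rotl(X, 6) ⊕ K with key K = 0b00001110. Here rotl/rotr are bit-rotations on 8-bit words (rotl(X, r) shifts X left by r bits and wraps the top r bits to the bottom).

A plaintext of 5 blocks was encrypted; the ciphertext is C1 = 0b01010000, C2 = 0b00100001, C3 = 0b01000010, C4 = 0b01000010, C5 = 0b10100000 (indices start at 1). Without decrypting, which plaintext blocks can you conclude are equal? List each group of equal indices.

ECB encrypts each block independently with the same key, so equal ciphertext blocks imply equal plaintext blocks.
C3 = C4 = 0b01000010, so P3 = P4.

P3 = P4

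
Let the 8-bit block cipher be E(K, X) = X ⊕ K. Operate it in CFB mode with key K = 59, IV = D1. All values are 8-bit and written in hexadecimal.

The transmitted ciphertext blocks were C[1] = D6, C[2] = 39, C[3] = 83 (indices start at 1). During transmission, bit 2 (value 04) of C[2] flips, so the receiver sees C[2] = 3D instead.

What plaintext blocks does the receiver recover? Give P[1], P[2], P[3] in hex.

CFB decryption: P_i = C_i ⊕ E(K, C_{i−1}), with C_{0} = IV.
Only C[2] changed, to 3D. In CFB, a change in C_i flips the same bit in P_i and garbles P_{i+1}. Decrypting the received ciphertext:
P[1]: E(K, D1) = 88; D6 ⊕ 88 = 5E.
P[2]: E(K, D6) = 8F; 3D ⊕ 8F = B2.
P[3]: E(K, 3D) = 64; 83 ⊕ 64 = E7.
Blocks that differ from the original plaintext: P[2], P[3].

P[1] = 5E, P[2] = B2, P[3] = E7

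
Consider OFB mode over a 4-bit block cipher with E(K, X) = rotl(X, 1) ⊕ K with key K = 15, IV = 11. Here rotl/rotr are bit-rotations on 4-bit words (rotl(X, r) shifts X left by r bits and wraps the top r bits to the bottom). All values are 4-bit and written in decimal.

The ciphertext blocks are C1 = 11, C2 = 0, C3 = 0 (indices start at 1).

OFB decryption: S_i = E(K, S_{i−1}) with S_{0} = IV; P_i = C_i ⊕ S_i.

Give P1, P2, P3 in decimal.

P1: S = E(K, 11) = 8; 11 ⊕ 8 = 3.
P2: S = E(K, 8) = 14; 0 ⊕ 14 = 14.
P3: S = E(K, 14) = 2; 0 ⊕ 2 = 2.

P1 = 3, P2 = 14, P3 = 2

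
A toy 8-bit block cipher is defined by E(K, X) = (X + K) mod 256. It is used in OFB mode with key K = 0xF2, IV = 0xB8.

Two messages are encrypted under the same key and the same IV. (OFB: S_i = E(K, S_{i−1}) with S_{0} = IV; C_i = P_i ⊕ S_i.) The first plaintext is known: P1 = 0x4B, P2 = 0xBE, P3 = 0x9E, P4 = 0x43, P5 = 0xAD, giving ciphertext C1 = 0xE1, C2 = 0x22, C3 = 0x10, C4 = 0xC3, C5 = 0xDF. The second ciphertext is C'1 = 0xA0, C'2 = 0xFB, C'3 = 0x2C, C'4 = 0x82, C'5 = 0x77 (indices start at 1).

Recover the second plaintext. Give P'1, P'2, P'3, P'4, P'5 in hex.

P'1 = 0x0A, P'2 = 0x67, P'3 = 0xA2, P'4 = 0x02, P'5 = 0x05

In OFB with a reused IV, both messages share the same keystream S_i, so C_i ⊕ C'_i = P_i ⊕ P'_i and thus P'_i = P_i ⊕ C_i ⊕ C'_i.
P'1: 0x4B ⊕ 0xE1 ⊕ 0xA0 = 0x0A.
P'2: 0xBE ⊕ 0x22 ⊕ 0xFB = 0x67.
P'3: 0x9E ⊕ 0x10 ⊕ 0x2C = 0xA2.
P'4: 0x43 ⊕ 0xC3 ⊕ 0x82 = 0x02.
P'5: 0xAD ⊕ 0xDF ⊕ 0x77 = 0x05.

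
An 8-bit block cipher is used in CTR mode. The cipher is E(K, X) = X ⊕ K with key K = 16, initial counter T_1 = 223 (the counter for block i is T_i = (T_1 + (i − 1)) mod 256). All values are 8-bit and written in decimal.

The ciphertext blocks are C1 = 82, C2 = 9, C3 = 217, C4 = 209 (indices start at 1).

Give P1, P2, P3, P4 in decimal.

CTR decryption: S_i = E(K, T_i) where T_i is the counter for block i; P_i = C_i ⊕ S_i.
P1: T = 223, S = E(K, T) = 207; 82 ⊕ 207 = 157.
P2: T = 224, S = E(K, T) = 240; 9 ⊕ 240 = 249.
P3: T = 225, S = E(K, T) = 241; 217 ⊕ 241 = 40.
P4: T = 226, S = E(K, T) = 242; 209 ⊕ 242 = 35.

P1 = 157, P2 = 249, P3 = 40, P4 = 35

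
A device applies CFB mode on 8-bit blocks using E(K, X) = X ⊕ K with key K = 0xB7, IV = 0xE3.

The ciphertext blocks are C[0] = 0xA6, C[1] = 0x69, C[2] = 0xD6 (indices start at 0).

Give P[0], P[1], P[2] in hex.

P[0] = 0xF2, P[1] = 0x78, P[2] = 0x08

CFB decryption: P_i = C_i ⊕ E(K, C_{i−1}), with C_{−1} = IV.
P[0]: E(K, 0xE3) = 0x54; 0xA6 ⊕ 0x54 = 0xF2.
P[1]: E(K, 0xA6) = 0x11; 0x69 ⊕ 0x11 = 0x78.
P[2]: E(K, 0x69) = 0xDE; 0xD6 ⊕ 0xDE = 0x08.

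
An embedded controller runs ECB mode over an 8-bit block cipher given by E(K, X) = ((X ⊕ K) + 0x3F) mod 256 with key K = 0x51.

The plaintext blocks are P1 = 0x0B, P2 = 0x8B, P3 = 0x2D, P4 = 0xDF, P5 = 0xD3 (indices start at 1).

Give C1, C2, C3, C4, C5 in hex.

ECB encryption: C_i = E(K, P_i).
C1: E(K, 0x0B) = 0x99.
C2: E(K, 0x8B) = 0x19.
C3: E(K, 0x2D) = 0xBB.
C4: E(K, 0xDF) = 0xCD.
C5: E(K, 0xD3) = 0xC1.

C1 = 0x99, C2 = 0x19, C3 = 0xBB, C4 = 0xCD, C5 = 0xC1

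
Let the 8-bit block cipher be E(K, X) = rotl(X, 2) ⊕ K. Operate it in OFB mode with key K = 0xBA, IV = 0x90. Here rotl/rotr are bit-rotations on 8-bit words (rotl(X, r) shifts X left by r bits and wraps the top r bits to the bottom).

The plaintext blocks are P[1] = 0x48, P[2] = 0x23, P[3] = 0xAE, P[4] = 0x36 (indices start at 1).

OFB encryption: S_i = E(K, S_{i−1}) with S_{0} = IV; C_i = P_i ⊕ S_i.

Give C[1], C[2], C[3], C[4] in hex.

C[1]: S = E(K, 0x90) = 0xF8; 0x48 ⊕ 0xF8 = 0xB0.
C[2]: S = E(K, 0xF8) = 0x59; 0x23 ⊕ 0x59 = 0x7A.
C[3]: S = E(K, 0x59) = 0xDF; 0xAE ⊕ 0xDF = 0x71.
C[4]: S = E(K, 0xDF) = 0xC5; 0x36 ⊕ 0xC5 = 0xF3.

C[1] = 0xB0, C[2] = 0x7A, C[3] = 0x71, C[4] = 0xF3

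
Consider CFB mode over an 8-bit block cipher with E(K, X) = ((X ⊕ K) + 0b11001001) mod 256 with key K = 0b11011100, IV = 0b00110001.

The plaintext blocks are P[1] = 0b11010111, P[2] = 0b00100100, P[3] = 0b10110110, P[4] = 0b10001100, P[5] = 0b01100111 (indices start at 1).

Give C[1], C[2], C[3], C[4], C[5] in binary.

C[1] = 0b01100001, C[2] = 0b10100010, C[3] = 0b11110001, C[4] = 0b01111010, C[5] = 0b00001000

CFB encryption: C_i = P_i ⊕ E(K, C_{i−1}), with C_{0} = IV.
C[1]: E(K, 0b00110001) = 0b10110110; 0b11010111 ⊕ 0b10110110 = 0b01100001.
C[2]: E(K, 0b01100001) = 0b10000110; 0b00100100 ⊕ 0b10000110 = 0b10100010.
C[3]: E(K, 0b10100010) = 0b01000111; 0b10110110 ⊕ 0b01000111 = 0b11110001.
C[4]: E(K, 0b11110001) = 0b11110110; 0b10001100 ⊕ 0b11110110 = 0b01111010.
C[5]: E(K, 0b01111010) = 0b01101111; 0b01100111 ⊕ 0b01101111 = 0b00001000.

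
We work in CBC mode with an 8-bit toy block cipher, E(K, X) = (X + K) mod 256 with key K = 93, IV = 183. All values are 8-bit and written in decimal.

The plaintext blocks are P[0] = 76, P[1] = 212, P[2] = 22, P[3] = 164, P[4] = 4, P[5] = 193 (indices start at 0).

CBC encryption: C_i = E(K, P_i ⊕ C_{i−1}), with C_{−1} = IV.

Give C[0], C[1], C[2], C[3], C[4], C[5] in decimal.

C[0] = 88, C[1] = 233, C[2] = 92, C[3] = 85, C[4] = 174, C[5] = 204

C[0]: P[0] ⊕ 183 = 251; E(K, 251) = 88.
C[1]: P[1] ⊕ 88 = 140; E(K, 140) = 233.
C[2]: P[2] ⊕ 233 = 255; E(K, 255) = 92.
C[3]: P[3] ⊕ 92 = 248; E(K, 248) = 85.
C[4]: P[4] ⊕ 85 = 81; E(K, 81) = 174.
C[5]: P[5] ⊕ 174 = 111; E(K, 111) = 204.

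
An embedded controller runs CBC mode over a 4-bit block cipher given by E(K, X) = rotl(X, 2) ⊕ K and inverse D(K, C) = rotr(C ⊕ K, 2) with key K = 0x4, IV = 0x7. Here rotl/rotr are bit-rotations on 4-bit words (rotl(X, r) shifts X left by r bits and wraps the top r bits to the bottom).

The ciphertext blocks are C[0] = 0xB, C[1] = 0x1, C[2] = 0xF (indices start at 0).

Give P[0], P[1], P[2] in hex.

P[0] = 0x8, P[1] = 0xE, P[2] = 0xF

CBC decryption: P_i = D(K, C_i) ⊕ C_{i−1}, with C_{−1} = IV.
P[0]: D(K, 0xB) = 0xF; 0xF ⊕ 0x7 = 0x8.
P[1]: D(K, 0x1) = 0x5; 0x5 ⊕ 0xB = 0xE.
P[2]: D(K, 0xF) = 0xE; 0xE ⊕ 0x1 = 0xF.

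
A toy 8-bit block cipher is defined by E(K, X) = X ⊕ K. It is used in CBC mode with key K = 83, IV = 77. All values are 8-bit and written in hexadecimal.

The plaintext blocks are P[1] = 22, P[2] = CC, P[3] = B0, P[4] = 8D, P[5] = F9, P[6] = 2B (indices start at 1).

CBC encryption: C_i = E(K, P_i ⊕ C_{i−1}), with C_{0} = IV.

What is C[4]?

C[1]: P[1] ⊕ 77 = 55; E(K, 55) = D6.
C[2]: P[2] ⊕ D6 = 1A; E(K, 1A) = 99.
C[3]: P[3] ⊕ 99 = 29; E(K, 29) = AA.
C[4]: P[4] ⊕ AA = 27; E(K, 27) = A4.

C[4] = A4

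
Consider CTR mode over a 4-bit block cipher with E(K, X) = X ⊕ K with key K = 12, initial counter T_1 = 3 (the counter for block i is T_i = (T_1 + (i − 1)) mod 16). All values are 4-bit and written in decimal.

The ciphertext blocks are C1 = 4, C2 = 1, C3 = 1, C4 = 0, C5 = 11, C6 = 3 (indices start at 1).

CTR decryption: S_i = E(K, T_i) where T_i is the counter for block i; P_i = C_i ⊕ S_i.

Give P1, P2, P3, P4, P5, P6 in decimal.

P1 = 11, P2 = 9, P3 = 8, P4 = 10, P5 = 0, P6 = 7

P1: T = 3, S = E(K, T) = 15; 4 ⊕ 15 = 11.
P2: T = 4, S = E(K, T) = 8; 1 ⊕ 8 = 9.
P3: T = 5, S = E(K, T) = 9; 1 ⊕ 9 = 8.
P4: T = 6, S = E(K, T) = 10; 0 ⊕ 10 = 10.
P5: T = 7, S = E(K, T) = 11; 11 ⊕ 11 = 0.
P6: T = 8, S = E(K, T) = 4; 3 ⊕ 4 = 7.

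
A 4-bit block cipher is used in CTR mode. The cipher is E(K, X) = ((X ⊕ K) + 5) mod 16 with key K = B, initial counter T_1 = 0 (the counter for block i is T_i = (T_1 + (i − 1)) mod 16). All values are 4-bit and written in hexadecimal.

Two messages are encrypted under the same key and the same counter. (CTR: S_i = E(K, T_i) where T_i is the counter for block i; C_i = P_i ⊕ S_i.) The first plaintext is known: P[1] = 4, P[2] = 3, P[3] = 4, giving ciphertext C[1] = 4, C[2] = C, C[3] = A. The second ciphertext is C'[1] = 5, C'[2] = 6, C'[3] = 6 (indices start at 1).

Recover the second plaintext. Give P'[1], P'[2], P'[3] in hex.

In CTR with a reused counter, both messages share the same keystream S_i, so C_i ⊕ C'_i = P_i ⊕ P'_i and thus P'_i = P_i ⊕ C_i ⊕ C'_i.
P'[1]: 4 ⊕ 4 ⊕ 5 = 5.
P'[2]: 3 ⊕ C ⊕ 6 = 9.
P'[3]: 4 ⊕ A ⊕ 6 = 8.

P'[1] = 5, P'[2] = 9, P'[3] = 8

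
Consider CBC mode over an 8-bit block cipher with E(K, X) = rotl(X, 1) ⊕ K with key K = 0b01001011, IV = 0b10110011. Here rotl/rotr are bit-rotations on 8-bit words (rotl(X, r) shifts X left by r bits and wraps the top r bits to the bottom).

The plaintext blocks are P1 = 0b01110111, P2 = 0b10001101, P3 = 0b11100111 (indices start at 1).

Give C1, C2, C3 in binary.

C1 = 0b11000010, C2 = 0b11010101, C3 = 0b00101111

CBC encryption: C_i = E(K, P_i ⊕ C_{i−1}), with C_{0} = IV.
C1: P1 ⊕ 0b10110011 = 0b11000100; E(K, 0b11000100) = 0b11000010.
C2: P2 ⊕ 0b11000010 = 0b01001111; E(K, 0b01001111) = 0b11010101.
C3: P3 ⊕ 0b11010101 = 0b00110010; E(K, 0b00110010) = 0b00101111.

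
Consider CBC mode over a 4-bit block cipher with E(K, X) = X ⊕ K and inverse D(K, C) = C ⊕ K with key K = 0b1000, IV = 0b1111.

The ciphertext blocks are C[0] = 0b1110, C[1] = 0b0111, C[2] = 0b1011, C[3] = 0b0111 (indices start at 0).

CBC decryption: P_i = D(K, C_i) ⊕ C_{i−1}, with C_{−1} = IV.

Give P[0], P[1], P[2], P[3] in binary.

P[0] = 0b1001, P[1] = 0b0001, P[2] = 0b0100, P[3] = 0b0100

P[0]: D(K, 0b1110) = 0b0110; 0b0110 ⊕ 0b1111 = 0b1001.
P[1]: D(K, 0b0111) = 0b1111; 0b1111 ⊕ 0b1110 = 0b0001.
P[2]: D(K, 0b1011) = 0b0011; 0b0011 ⊕ 0b0111 = 0b0100.
P[3]: D(K, 0b0111) = 0b1111; 0b1111 ⊕ 0b1011 = 0b0100.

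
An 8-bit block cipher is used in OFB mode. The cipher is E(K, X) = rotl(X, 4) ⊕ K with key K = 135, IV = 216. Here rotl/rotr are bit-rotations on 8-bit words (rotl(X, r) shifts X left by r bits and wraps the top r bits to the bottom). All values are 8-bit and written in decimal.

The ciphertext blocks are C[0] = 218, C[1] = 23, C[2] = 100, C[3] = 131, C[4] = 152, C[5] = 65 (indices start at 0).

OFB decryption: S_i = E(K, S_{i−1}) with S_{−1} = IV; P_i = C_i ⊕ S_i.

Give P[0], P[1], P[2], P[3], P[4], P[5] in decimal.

P[0] = 208, P[1] = 48, P[2] = 145, P[3] = 91, P[4] = 146, P[5] = 102

P[0]: S = E(K, 216) = 10; 218 ⊕ 10 = 208.
P[1]: S = E(K, 10) = 39; 23 ⊕ 39 = 48.
P[2]: S = E(K, 39) = 245; 100 ⊕ 245 = 145.
P[3]: S = E(K, 245) = 216; 131 ⊕ 216 = 91.
P[4]: S = E(K, 216) = 10; 152 ⊕ 10 = 146.
P[5]: S = E(K, 10) = 39; 65 ⊕ 39 = 102.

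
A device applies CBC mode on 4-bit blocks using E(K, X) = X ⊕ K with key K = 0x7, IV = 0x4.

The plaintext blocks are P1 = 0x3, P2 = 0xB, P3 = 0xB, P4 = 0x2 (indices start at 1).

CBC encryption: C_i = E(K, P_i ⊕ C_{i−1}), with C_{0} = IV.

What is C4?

C4 = 0x5

C1: P1 ⊕ 0x4 = 0x7; E(K, 0x7) = 0x0.
C2: P2 ⊕ 0x0 = 0xB; E(K, 0xB) = 0xC.
C3: P3 ⊕ 0xC = 0x7; E(K, 0x7) = 0x0.
C4: P4 ⊕ 0x0 = 0x2; E(K, 0x2) = 0x5.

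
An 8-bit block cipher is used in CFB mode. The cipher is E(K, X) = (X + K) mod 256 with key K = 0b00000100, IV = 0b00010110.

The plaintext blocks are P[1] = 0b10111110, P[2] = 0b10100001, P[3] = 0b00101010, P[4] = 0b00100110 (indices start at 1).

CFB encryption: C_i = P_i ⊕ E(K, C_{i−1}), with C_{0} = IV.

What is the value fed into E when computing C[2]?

0b10100100

C[1]: E(K, 0b00010110) = 0b00011010; 0b10111110 ⊕ 0b00011010 = 0b10100100.
C[2]: E(K, 0b10100100) = 0b10101000; 0b10100001 ⊕ 0b10101000 = 0b00001001.
So the input to E for block [2] is 0b10100100.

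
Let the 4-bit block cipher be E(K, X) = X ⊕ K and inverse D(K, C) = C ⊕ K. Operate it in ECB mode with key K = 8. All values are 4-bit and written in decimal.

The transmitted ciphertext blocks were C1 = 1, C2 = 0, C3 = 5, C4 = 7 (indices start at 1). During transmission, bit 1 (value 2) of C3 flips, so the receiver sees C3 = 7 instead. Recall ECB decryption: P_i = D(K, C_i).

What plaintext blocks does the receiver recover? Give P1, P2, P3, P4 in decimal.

P1 = 9, P2 = 8, P3 = 15, P4 = 15

Only C3 changed, to 7. In ECB, a change in C_i affects only P_i. Decrypting the received ciphertext:
P1: D(K, 1) = 9.
P2: D(K, 0) = 8.
P3: D(K, 7) = 15.
P4: D(K, 7) = 15.
Blocks that differ from the original plaintext: P3.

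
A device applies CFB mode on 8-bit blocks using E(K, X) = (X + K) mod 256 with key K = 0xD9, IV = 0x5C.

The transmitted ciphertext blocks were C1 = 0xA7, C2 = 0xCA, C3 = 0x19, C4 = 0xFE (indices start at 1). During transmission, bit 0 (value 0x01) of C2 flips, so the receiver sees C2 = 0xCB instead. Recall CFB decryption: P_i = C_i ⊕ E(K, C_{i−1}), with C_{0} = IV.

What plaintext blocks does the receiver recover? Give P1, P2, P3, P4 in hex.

Only C2 changed, to 0xCB. In CFB, a change in C_i flips the same bit in P_i and garbles P_{i+1}. Decrypting the received ciphertext:
P1: E(K, 0x5C) = 0x35; 0xA7 ⊕ 0x35 = 0x92.
P2: E(K, 0xA7) = 0x80; 0xCB ⊕ 0x80 = 0x4B.
P3: E(K, 0xCB) = 0xA4; 0x19 ⊕ 0xA4 = 0xBD.
P4: E(K, 0x19) = 0xF2; 0xFE ⊕ 0xF2 = 0x0C.
Blocks that differ from the original plaintext: P2, P3.

P1 = 0x92, P2 = 0x4B, P3 = 0xBD, P4 = 0x0C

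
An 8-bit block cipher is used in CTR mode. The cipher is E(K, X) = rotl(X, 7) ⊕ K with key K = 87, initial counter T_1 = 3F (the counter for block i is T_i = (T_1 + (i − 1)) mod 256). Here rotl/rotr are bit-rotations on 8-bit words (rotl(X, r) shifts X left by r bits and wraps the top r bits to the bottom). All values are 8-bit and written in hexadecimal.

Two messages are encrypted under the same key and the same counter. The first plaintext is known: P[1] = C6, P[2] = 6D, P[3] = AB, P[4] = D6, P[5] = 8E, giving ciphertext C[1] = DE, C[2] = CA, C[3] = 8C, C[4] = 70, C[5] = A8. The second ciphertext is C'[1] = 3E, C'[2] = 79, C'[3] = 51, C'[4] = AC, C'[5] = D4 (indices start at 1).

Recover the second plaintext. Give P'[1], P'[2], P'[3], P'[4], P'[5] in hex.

In CTR with a reused counter, both messages share the same keystream S_i, so C_i ⊕ C'_i = P_i ⊕ P'_i and thus P'_i = P_i ⊕ C_i ⊕ C'_i.
P'[1]: C6 ⊕ DE ⊕ 3E = 26.
P'[2]: 6D ⊕ CA ⊕ 79 = DE.
P'[3]: AB ⊕ 8C ⊕ 51 = 76.
P'[4]: D6 ⊕ 70 ⊕ AC = 0A.
P'[5]: 8E ⊕ A8 ⊕ D4 = F2.

P'[1] = 26, P'[2] = DE, P'[3] = 76, P'[4] = 0A, P'[5] = F2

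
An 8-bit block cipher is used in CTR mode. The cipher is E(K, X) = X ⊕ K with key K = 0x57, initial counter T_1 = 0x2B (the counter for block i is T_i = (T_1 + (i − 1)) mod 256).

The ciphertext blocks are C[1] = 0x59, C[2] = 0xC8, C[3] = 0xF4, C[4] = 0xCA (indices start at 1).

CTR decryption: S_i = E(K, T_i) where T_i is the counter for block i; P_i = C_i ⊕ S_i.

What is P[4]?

P[4]: T = 0x2E, S = E(K, T) = 0x79; 0xCA ⊕ 0x79 = 0xB3.

P[4] = 0xB3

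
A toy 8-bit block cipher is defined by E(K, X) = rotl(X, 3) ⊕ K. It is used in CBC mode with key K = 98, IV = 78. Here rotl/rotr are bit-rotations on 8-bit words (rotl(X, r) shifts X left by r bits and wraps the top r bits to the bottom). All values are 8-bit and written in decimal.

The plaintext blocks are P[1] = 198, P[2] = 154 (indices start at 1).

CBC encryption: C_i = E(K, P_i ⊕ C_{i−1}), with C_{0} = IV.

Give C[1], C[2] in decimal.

C[1] = 38, C[2] = 135

C[1]: P[1] ⊕ 78 = 136; E(K, 136) = 38.
C[2]: P[2] ⊕ 38 = 188; E(K, 188) = 135.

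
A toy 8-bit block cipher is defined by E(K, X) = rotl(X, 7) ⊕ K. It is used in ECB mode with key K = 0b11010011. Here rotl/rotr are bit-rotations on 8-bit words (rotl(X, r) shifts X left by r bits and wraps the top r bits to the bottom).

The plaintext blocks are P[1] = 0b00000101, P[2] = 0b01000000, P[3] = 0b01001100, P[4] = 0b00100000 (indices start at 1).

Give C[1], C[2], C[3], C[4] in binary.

ECB encryption: C_i = E(K, P_i).
C[1]: E(K, 0b00000101) = 0b01010001.
C[2]: E(K, 0b01000000) = 0b11110011.
C[3]: E(K, 0b01001100) = 0b11110101.
C[4]: E(K, 0b00100000) = 0b11000011.

C[1] = 0b01010001, C[2] = 0b11110011, C[3] = 0b11110101, C[4] = 0b11000011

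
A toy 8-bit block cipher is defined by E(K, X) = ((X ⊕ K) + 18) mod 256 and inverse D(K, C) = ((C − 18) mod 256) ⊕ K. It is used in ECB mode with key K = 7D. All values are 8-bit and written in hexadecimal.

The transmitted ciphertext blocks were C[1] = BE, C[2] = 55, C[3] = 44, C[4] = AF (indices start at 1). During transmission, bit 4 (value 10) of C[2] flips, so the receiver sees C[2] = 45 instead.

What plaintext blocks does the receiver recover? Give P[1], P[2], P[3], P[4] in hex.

ECB decryption: P_i = D(K, C_i).
Only C[2] changed, to 45. In ECB, a change in C_i affects only P_i. Decrypting the received ciphertext:
P[1]: D(K, BE) = DB.
P[2]: D(K, 45) = 50.
P[3]: D(K, 44) = 51.
P[4]: D(K, AF) = EA.
Blocks that differ from the original plaintext: P[2].

P[1] = DB, P[2] = 50, P[3] = 51, P[4] = EA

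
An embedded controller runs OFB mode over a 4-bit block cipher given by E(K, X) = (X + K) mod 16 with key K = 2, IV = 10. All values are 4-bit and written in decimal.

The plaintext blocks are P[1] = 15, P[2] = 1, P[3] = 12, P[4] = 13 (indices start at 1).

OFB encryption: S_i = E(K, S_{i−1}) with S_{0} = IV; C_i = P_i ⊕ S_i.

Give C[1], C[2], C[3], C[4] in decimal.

C[1] = 3, C[2] = 15, C[3] = 12, C[4] = 15

C[1]: S = E(K, 10) = 12; 15 ⊕ 12 = 3.
C[2]: S = E(K, 12) = 14; 1 ⊕ 14 = 15.
C[3]: S = E(K, 14) = 0; 12 ⊕ 0 = 12.
C[4]: S = E(K, 0) = 2; 13 ⊕ 2 = 15.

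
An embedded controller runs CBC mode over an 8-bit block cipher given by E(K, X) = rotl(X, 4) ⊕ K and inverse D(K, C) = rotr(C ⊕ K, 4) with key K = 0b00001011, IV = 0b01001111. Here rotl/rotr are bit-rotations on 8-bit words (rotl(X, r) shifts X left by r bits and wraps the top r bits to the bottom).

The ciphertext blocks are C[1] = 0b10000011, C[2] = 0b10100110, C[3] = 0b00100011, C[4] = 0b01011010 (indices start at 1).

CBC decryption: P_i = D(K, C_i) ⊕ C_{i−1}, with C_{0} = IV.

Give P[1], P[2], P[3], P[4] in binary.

P[1] = 0b11000111, P[2] = 0b01011001, P[3] = 0b00100100, P[4] = 0b00110110

P[1]: D(K, 0b10000011) = 0b10001000; 0b10001000 ⊕ 0b01001111 = 0b11000111.
P[2]: D(K, 0b10100110) = 0b11011010; 0b11011010 ⊕ 0b10000011 = 0b01011001.
P[3]: D(K, 0b00100011) = 0b10000010; 0b10000010 ⊕ 0b10100110 = 0b00100100.
P[4]: D(K, 0b01011010) = 0b00010101; 0b00010101 ⊕ 0b00100011 = 0b00110110.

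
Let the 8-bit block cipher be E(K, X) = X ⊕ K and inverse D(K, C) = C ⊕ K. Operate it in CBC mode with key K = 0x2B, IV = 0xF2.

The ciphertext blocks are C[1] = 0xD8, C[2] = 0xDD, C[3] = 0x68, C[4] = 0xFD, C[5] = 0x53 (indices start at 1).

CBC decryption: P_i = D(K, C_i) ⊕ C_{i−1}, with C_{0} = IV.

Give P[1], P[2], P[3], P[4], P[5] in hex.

P[1] = 0x01, P[2] = 0x2E, P[3] = 0x9E, P[4] = 0xBE, P[5] = 0x85

P[1]: D(K, 0xD8) = 0xF3; 0xF3 ⊕ 0xF2 = 0x01.
P[2]: D(K, 0xDD) = 0xF6; 0xF6 ⊕ 0xD8 = 0x2E.
P[3]: D(K, 0x68) = 0x43; 0x43 ⊕ 0xDD = 0x9E.
P[4]: D(K, 0xFD) = 0xD6; 0xD6 ⊕ 0x68 = 0xBE.
P[5]: D(K, 0x53) = 0x78; 0x78 ⊕ 0xFD = 0x85.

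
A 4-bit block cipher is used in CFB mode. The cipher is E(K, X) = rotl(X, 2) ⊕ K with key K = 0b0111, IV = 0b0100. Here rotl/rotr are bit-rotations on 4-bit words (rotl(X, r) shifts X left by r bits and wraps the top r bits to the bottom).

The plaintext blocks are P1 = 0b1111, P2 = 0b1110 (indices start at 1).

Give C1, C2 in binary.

CFB encryption: C_i = P_i ⊕ E(K, C_{i−1}), with C_{0} = IV.
C1: E(K, 0b0100) = 0b0110; 0b1111 ⊕ 0b0110 = 0b1001.
C2: E(K, 0b1001) = 0b0001; 0b1110 ⊕ 0b0001 = 0b1111.

C1 = 0b1001, C2 = 0b1111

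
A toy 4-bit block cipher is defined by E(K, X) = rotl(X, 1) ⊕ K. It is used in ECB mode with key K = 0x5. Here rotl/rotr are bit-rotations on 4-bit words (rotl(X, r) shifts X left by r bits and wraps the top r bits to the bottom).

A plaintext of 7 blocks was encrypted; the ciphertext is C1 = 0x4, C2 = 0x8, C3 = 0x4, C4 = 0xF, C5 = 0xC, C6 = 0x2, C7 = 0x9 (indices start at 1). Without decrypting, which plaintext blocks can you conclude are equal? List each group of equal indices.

ECB encrypts each block independently with the same key, so equal ciphertext blocks imply equal plaintext blocks.
C1 = C3 = 0x4, so P1 = P3.

P1 = P3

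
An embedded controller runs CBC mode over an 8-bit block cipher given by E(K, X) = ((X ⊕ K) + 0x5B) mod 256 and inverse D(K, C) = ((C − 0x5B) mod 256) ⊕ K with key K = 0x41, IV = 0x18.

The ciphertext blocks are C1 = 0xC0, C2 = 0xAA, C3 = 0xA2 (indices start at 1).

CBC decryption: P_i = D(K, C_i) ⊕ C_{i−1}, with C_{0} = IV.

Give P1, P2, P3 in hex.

P1: D(K, 0xC0) = 0x24; 0x24 ⊕ 0x18 = 0x3C.
P2: D(K, 0xAA) = 0x0E; 0x0E ⊕ 0xC0 = 0xCE.
P3: D(K, 0xA2) = 0x06; 0x06 ⊕ 0xAA = 0xAC.

P1 = 0x3C, P2 = 0xCE, P3 = 0xAC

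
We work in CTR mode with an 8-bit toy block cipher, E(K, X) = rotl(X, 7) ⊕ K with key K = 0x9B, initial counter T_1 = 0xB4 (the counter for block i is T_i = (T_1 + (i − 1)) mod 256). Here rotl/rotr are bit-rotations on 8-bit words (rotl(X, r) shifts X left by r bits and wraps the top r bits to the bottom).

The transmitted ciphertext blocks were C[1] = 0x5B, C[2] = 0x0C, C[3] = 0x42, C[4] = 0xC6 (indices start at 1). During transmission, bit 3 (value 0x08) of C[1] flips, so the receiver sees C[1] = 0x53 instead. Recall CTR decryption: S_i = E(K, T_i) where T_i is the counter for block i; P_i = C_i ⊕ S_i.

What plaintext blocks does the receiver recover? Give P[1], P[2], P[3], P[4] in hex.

Only C[1] changed, to 0x53. In CTR, a change in C_i flips the same bit in P_i only; the keystream is unaffected. Decrypting the received ciphertext:
P[1]: T = 0xB4, S = E(K, T) = 0xC1; 0x53 ⊕ 0xC1 = 0x92.
P[2]: T = 0xB5, S = E(K, T) = 0x41; 0x0C ⊕ 0x41 = 0x4D.
P[3]: T = 0xB6, S = E(K, T) = 0xC0; 0x42 ⊕ 0xC0 = 0x82.
P[4]: T = 0xB7, S = E(K, T) = 0x40; 0xC6 ⊕ 0x40 = 0x86.
Blocks that differ from the original plaintext: P[1].

P[1] = 0x92, P[2] = 0x4D, P[3] = 0x82, P[4] = 0x86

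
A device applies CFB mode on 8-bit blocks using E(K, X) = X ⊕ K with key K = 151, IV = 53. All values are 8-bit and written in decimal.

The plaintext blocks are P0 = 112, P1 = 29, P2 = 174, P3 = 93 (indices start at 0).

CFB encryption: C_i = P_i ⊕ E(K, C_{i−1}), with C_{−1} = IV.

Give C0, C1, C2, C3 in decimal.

C0 = 210, C1 = 88, C2 = 97, C3 = 171

C0: E(K, 53) = 162; 112 ⊕ 162 = 210.
C1: E(K, 210) = 69; 29 ⊕ 69 = 88.
C2: E(K, 88) = 207; 174 ⊕ 207 = 97.
C3: E(K, 97) = 246; 93 ⊕ 246 = 171.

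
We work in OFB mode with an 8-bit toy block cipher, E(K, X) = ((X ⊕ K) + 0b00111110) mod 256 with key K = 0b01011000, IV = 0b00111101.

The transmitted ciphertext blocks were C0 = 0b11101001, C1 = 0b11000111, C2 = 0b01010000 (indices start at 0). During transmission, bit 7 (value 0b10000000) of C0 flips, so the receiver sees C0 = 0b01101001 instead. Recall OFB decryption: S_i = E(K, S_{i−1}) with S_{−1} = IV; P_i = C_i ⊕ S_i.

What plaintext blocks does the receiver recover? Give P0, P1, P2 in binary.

P0 = 0b11001010, P1 = 0b11111110, P2 = 0b11001111

Only C0 changed, to 0b01101001. In OFB, a change in C_i flips the same bit in P_i only; the keystream is unaffected. Decrypting the received ciphertext:
P0: S = E(K, 0b00111101) = 0b10100011; 0b01101001 ⊕ 0b10100011 = 0b11001010.
P1: S = E(K, 0b10100011) = 0b00111001; 0b11000111 ⊕ 0b00111001 = 0b11111110.
P2: S = E(K, 0b00111001) = 0b10011111; 0b01010000 ⊕ 0b10011111 = 0b11001111.
Blocks that differ from the original plaintext: P0.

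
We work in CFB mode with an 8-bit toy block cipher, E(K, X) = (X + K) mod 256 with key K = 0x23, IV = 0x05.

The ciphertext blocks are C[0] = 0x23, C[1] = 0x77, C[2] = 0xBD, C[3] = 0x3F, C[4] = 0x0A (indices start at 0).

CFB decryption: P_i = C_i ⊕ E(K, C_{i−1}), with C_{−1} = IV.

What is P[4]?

P[4]: E(K, 0x3F) = 0x62; 0x0A ⊕ 0x62 = 0x68.

P[4] = 0x68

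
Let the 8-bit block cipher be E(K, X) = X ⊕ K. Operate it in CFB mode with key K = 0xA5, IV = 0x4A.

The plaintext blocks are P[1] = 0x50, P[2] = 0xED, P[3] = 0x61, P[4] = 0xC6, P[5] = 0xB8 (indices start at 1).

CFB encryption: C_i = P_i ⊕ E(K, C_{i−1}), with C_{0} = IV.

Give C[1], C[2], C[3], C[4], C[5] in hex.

C[1]: E(K, 0x4A) = 0xEF; 0x50 ⊕ 0xEF = 0xBF.
C[2]: E(K, 0xBF) = 0x1A; 0xED ⊕ 0x1A = 0xF7.
C[3]: E(K, 0xF7) = 0x52; 0x61 ⊕ 0x52 = 0x33.
C[4]: E(K, 0x33) = 0x96; 0xC6 ⊕ 0x96 = 0x50.
C[5]: E(K, 0x50) = 0xF5; 0xB8 ⊕ 0xF5 = 0x4D.

C[1] = 0xBF, C[2] = 0xF7, C[3] = 0x33, C[4] = 0x50, C[5] = 0x4D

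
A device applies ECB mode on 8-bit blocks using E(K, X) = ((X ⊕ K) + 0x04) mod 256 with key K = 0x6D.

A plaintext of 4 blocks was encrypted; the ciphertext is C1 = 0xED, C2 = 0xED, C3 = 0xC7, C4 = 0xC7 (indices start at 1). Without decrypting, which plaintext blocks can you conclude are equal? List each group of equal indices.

P1 = P2; P3 = P4

ECB encrypts each block independently with the same key, so equal ciphertext blocks imply equal plaintext blocks.
C1 = C2 = 0xED, so P1 = P2.
C3 = C4 = 0xC7, so P3 = P4.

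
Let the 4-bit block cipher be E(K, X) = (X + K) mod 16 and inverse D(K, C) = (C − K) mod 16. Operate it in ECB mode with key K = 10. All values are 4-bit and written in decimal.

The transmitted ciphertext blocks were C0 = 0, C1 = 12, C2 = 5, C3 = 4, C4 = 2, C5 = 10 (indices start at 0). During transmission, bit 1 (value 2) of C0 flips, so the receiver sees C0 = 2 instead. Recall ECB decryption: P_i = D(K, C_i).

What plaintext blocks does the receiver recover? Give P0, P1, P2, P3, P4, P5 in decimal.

Only C0 changed, to 2. In ECB, a change in C_i affects only P_i. Decrypting the received ciphertext:
P0: D(K, 2) = 8.
P1: D(K, 12) = 2.
P2: D(K, 5) = 11.
P3: D(K, 4) = 10.
P4: D(K, 2) = 8.
P5: D(K, 10) = 0.
Blocks that differ from the original plaintext: P0.

P0 = 8, P1 = 2, P2 = 11, P3 = 10, P4 = 8, P5 = 0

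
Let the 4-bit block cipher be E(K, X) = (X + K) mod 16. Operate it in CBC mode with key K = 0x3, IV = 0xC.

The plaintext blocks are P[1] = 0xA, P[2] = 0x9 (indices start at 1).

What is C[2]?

C[2] = 0x3

CBC encryption: C_i = E(K, P_i ⊕ C_{i−1}), with C_{0} = IV.
C[1]: P[1] ⊕ 0xC = 0x6; E(K, 0x6) = 0x9.
C[2]: P[2] ⊕ 0x9 = 0x0; E(K, 0x0) = 0x3.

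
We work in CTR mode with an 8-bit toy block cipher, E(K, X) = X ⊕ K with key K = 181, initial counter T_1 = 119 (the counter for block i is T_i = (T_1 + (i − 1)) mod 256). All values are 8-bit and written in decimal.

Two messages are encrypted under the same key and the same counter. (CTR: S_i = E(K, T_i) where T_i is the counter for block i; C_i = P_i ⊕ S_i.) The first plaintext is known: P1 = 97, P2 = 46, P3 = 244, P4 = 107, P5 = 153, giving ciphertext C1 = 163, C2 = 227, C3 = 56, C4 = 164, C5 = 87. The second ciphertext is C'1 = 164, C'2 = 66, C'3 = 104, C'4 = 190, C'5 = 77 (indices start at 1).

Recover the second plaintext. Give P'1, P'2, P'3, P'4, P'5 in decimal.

In CTR with a reused counter, both messages share the same keystream S_i, so C_i ⊕ C'_i = P_i ⊕ P'_i and thus P'_i = P_i ⊕ C_i ⊕ C'_i.
P'1: 97 ⊕ 163 ⊕ 164 = 102.
P'2: 46 ⊕ 227 ⊕ 66 = 143.
P'3: 244 ⊕ 56 ⊕ 104 = 164.
P'4: 107 ⊕ 164 ⊕ 190 = 113.
P'5: 153 ⊕ 87 ⊕ 77 = 131.

P'1 = 102, P'2 = 143, P'3 = 164, P'4 = 113, P'5 = 131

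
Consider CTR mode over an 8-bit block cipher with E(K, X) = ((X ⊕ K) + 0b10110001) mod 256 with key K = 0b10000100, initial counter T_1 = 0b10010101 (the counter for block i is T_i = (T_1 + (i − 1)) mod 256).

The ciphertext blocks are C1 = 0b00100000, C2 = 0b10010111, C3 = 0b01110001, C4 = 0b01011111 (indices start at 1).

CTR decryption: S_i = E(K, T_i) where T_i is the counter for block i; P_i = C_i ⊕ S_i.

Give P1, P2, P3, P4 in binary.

P1: T = 0b10010101, S = E(K, T) = 0b11000010; 0b00100000 ⊕ 0b11000010 = 0b11100010.
P2: T = 0b10010110, S = E(K, T) = 0b11000011; 0b10010111 ⊕ 0b11000011 = 0b01010100.
P3: T = 0b10010111, S = E(K, T) = 0b11000100; 0b01110001 ⊕ 0b11000100 = 0b10110101.
P4: T = 0b10011000, S = E(K, T) = 0b11001101; 0b01011111 ⊕ 0b11001101 = 0b10010010.

P1 = 0b11100010, P2 = 0b01010100, P3 = 0b10110101, P4 = 0b10010010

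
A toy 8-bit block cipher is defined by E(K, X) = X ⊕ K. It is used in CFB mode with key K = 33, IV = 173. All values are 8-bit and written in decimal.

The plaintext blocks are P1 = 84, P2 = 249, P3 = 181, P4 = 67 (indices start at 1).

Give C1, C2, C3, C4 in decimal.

C1 = 216, C2 = 0, C3 = 148, C4 = 246

CFB encryption: C_i = P_i ⊕ E(K, C_{i−1}), with C_{0} = IV.
C1: E(K, 173) = 140; 84 ⊕ 140 = 216.
C2: E(K, 216) = 249; 249 ⊕ 249 = 0.
C3: E(K, 0) = 33; 181 ⊕ 33 = 148.
C4: E(K, 148) = 181; 67 ⊕ 181 = 246.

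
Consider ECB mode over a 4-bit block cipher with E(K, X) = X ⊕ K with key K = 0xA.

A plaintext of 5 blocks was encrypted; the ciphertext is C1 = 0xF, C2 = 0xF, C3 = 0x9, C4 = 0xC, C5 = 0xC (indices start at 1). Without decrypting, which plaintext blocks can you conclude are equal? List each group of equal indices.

ECB encrypts each block independently with the same key, so equal ciphertext blocks imply equal plaintext blocks.
C1 = C2 = 0xF, so P1 = P2.
C4 = C5 = 0xC, so P4 = P5.

P1 = P2; P4 = P5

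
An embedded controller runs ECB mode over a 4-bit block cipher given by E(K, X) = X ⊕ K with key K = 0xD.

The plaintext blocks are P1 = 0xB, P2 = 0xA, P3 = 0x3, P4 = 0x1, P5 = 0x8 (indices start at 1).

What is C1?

ECB encryption: C_i = E(K, P_i).
C1: E(K, 0xB) = 0x6.

C1 = 0x6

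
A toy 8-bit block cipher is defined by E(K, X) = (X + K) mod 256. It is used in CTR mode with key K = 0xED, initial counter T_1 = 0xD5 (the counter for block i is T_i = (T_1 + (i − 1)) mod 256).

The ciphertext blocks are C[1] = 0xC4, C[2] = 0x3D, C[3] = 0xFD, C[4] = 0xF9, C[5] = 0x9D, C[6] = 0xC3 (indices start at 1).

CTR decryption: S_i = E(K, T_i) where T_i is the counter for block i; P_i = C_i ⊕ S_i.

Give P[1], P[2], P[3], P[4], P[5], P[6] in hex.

P[1]: T = 0xD5, S = E(K, T) = 0xC2; 0xC4 ⊕ 0xC2 = 0x06.
P[2]: T = 0xD6, S = E(K, T) = 0xC3; 0x3D ⊕ 0xC3 = 0xFE.
P[3]: T = 0xD7, S = E(K, T) = 0xC4; 0xFD ⊕ 0xC4 = 0x39.
P[4]: T = 0xD8, S = E(K, T) = 0xC5; 0xF9 ⊕ 0xC5 = 0x3C.
P[5]: T = 0xD9, S = E(K, T) = 0xC6; 0x9D ⊕ 0xC6 = 0x5B.
P[6]: T = 0xDA, S = E(K, T) = 0xC7; 0xC3 ⊕ 0xC7 = 0x04.

P[1] = 0x06, P[2] = 0xFE, P[3] = 0x39, P[4] = 0x3C, P[5] = 0x5B, P[6] = 0x04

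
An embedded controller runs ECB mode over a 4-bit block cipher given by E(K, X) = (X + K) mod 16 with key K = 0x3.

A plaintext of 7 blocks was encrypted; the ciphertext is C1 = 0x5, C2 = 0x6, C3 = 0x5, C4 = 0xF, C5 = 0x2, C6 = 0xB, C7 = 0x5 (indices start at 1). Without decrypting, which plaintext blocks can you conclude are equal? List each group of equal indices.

P1 = P3 = P7

ECB encrypts each block independently with the same key, so equal ciphertext blocks imply equal plaintext blocks.
C1 = C3 = C7 = 0x5, so P1 = P3 = P7.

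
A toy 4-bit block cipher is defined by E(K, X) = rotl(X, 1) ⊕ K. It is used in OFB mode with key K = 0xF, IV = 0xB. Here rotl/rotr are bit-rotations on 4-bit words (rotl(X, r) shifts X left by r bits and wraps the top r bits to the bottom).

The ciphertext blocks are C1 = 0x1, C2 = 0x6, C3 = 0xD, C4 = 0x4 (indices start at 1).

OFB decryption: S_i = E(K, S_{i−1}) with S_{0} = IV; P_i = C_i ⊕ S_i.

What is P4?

P4 = 0xF

P1: S = E(K, 0xB) = 0x8; 0x1 ⊕ 0x8 = 0x9.
P2: S = E(K, 0x8) = 0xE; 0x6 ⊕ 0xE = 0x8.
P3: S = E(K, 0xE) = 0x2; 0xD ⊕ 0x2 = 0xF.
P4: S = E(K, 0x2) = 0xB; 0x4 ⊕ 0xB = 0xF.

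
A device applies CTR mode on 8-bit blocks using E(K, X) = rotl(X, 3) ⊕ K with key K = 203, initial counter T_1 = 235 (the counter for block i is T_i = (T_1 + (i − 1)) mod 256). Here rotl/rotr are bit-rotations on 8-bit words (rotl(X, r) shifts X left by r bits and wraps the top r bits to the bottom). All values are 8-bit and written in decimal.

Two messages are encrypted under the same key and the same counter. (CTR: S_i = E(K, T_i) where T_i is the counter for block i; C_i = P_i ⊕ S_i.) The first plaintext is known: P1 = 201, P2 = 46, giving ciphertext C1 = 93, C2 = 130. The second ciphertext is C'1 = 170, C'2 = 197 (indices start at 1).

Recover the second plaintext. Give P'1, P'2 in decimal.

P'1 = 62, P'2 = 105

In CTR with a reused counter, both messages share the same keystream S_i, so C_i ⊕ C'_i = P_i ⊕ P'_i and thus P'_i = P_i ⊕ C_i ⊕ C'_i.
P'1: 201 ⊕ 93 ⊕ 170 = 62.
P'2: 46 ⊕ 130 ⊕ 197 = 105.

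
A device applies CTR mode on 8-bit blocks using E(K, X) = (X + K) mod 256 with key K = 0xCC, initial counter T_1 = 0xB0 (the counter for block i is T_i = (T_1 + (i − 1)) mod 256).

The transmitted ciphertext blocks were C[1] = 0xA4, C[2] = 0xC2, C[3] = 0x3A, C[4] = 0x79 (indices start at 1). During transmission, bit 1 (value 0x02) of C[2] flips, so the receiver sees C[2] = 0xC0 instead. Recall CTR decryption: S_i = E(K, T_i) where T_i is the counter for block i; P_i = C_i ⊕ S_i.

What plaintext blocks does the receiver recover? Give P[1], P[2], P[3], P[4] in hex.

P[1] = 0xD8, P[2] = 0xBD, P[3] = 0x44, P[4] = 0x06

Only C[2] changed, to 0xC0. In CTR, a change in C_i flips the same bit in P_i only; the keystream is unaffected. Decrypting the received ciphertext:
P[1]: T = 0xB0, S = E(K, T) = 0x7C; 0xA4 ⊕ 0x7C = 0xD8.
P[2]: T = 0xB1, S = E(K, T) = 0x7D; 0xC0 ⊕ 0x7D = 0xBD.
P[3]: T = 0xB2, S = E(K, T) = 0x7E; 0x3A ⊕ 0x7E = 0x44.
P[4]: T = 0xB3, S = E(K, T) = 0x7F; 0x79 ⊕ 0x7F = 0x06.
Blocks that differ from the original plaintext: P[2].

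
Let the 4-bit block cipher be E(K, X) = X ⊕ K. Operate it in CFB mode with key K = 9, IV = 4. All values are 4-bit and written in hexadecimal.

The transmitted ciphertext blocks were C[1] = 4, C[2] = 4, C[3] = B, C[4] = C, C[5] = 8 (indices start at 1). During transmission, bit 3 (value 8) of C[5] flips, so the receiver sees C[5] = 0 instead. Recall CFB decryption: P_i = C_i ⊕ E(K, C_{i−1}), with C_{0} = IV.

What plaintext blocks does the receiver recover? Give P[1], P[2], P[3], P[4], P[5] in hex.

Only C[5] changed, to 0. In CFB, a change in C_i flips the same bit in P_i and garbles P_{i+1}. Decrypting the received ciphertext:
P[1]: E(K, 4) = D; 4 ⊕ D = 9.
P[2]: E(K, 4) = D; 4 ⊕ D = 9.
P[3]: E(K, 4) = D; B ⊕ D = 6.
P[4]: E(K, B) = 2; C ⊕ 2 = E.
P[5]: E(K, C) = 5; 0 ⊕ 5 = 5.
Blocks that differ from the original plaintext: P[5].

P[1] = 9, P[2] = 9, P[3] = 6, P[4] = E, P[5] = 5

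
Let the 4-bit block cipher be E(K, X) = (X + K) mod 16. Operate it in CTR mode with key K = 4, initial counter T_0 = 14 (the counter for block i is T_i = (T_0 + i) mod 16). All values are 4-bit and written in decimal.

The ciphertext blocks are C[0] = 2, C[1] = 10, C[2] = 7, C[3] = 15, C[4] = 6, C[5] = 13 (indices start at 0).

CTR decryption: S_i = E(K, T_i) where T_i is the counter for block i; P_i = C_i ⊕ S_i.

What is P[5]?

P[5] = 10

P[5]: T = 3, S = E(K, T) = 7; 13 ⊕ 7 = 10.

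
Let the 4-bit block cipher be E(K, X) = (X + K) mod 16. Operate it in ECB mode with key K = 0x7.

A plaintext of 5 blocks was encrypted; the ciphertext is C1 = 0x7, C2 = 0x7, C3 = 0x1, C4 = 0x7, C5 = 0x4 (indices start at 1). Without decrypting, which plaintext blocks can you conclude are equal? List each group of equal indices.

P1 = P2 = P4

ECB encrypts each block independently with the same key, so equal ciphertext blocks imply equal plaintext blocks.
C1 = C2 = C4 = 0x7, so P1 = P2 = P4.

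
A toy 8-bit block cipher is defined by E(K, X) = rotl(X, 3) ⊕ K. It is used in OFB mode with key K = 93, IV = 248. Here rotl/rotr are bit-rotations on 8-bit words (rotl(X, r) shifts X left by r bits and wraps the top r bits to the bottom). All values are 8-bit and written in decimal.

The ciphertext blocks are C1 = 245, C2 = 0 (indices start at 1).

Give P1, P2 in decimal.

OFB decryption: S_i = E(K, S_{i−1}) with S_{0} = IV; P_i = C_i ⊕ S_i.
P1: S = E(K, 248) = 154; 245 ⊕ 154 = 111.
P2: S = E(K, 154) = 137; 0 ⊕ 137 = 137.

P1 = 111, P2 = 137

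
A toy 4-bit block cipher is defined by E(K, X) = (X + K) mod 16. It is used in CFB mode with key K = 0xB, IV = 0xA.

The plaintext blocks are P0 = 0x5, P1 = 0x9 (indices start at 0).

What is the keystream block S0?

CFB encryption: C_i = P_i ⊕ E(K, C_{i−1}), with C_{−1} = IV.
C0: E(K, 0xA) = 0x5; 0x5 ⊕ 0x5 = 0x0.
So S0 = 0x5.

0x5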